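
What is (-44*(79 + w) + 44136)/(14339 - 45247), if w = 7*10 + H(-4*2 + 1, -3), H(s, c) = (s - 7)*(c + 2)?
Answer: -9241/7727 ≈ -1.1959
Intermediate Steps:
H(s, c) = (-7 + s)*(2 + c)
w = 84 (w = 7*10 + (-14 - 7*(-3) + 2*(-4*2 + 1) - 3*(-4*2 + 1)) = 70 + (-14 + 21 + 2*(-8 + 1) - 3*(-8 + 1)) = 70 + (-14 + 21 + 2*(-7) - 3*(-7)) = 70 + (-14 + 21 - 14 + 21) = 70 + 14 = 84)
(-44*(79 + w) + 44136)/(14339 - 45247) = (-44*(79 + 84) + 44136)/(14339 - 45247) = (-44*163 + 44136)/(-30908) = (-7172 + 44136)*(-1/30908) = 36964*(-1/30908) = -9241/7727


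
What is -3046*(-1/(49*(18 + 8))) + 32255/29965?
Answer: 1018202/293657 ≈ 3.4673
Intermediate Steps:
-3046*(-1/(49*(18 + 8))) + 32255/29965 = -3046/(26*(-49)) + 32255*(1/29965) = -3046/(-1274) + 6451/5993 = -3046*(-1/1274) + 6451/5993 = 1523/637 + 6451/5993 = 1018202/293657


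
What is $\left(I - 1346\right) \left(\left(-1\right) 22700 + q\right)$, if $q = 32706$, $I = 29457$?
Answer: $281278666$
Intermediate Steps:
$\left(I - 1346\right) \left(\left(-1\right) 22700 + q\right) = \left(29457 - 1346\right) \left(\left(-1\right) 22700 + 32706\right) = 28111 \left(-22700 + 32706\right) = 28111 \cdot 10006 = 281278666$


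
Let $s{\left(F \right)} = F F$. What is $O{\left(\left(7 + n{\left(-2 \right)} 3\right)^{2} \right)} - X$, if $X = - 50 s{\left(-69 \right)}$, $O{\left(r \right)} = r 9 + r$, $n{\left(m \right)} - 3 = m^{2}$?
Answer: $245890$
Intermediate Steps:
$s{\left(F \right)} = F^{2}$
$n{\left(m \right)} = 3 + m^{2}$
$O{\left(r \right)} = 10 r$ ($O{\left(r \right)} = 9 r + r = 10 r$)
$X = -238050$ ($X = - 50 \left(-69\right)^{2} = \left(-50\right) 4761 = -238050$)
$O{\left(\left(7 + n{\left(-2 \right)} 3\right)^{2} \right)} - X = 10 \left(7 + \left(3 + \left(-2\right)^{2}\right) 3\right)^{2} - -238050 = 10 \left(7 + \left(3 + 4\right) 3\right)^{2} + 238050 = 10 \left(7 + 7 \cdot 3\right)^{2} + 238050 = 10 \left(7 + 21\right)^{2} + 238050 = 10 \cdot 28^{2} + 238050 = 10 \cdot 784 + 238050 = 7840 + 238050 = 245890$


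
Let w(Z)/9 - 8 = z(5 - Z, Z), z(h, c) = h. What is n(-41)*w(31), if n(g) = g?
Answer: 6642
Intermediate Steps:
w(Z) = 117 - 9*Z (w(Z) = 72 + 9*(5 - Z) = 72 + (45 - 9*Z) = 117 - 9*Z)
n(-41)*w(31) = -41*(117 - 9*31) = -41*(117 - 279) = -41*(-162) = 6642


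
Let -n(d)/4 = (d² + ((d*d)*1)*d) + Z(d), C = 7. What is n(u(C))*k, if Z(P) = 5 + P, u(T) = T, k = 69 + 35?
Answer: -168064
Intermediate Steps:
k = 104
n(d) = -20 - 4*d - 4*d² - 4*d³ (n(d) = -4*((d² + ((d*d)*1)*d) + (5 + d)) = -4*((d² + (d²*1)*d) + (5 + d)) = -4*((d² + d²*d) + (5 + d)) = -4*((d² + d³) + (5 + d)) = -4*(5 + d + d² + d³) = -20 - 4*d - 4*d² - 4*d³)
n(u(C))*k = (-20 - 4*7 - 4*7² - 4*7³)*104 = (-20 - 28 - 4*49 - 4*343)*104 = (-20 - 28 - 196 - 1372)*104 = -1616*104 = -168064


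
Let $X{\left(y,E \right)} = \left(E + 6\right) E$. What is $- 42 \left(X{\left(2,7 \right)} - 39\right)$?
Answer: $-2184$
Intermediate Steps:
$X{\left(y,E \right)} = E \left(6 + E\right)$ ($X{\left(y,E \right)} = \left(6 + E\right) E = E \left(6 + E\right)$)
$- 42 \left(X{\left(2,7 \right)} - 39\right) = - 42 \left(7 \left(6 + 7\right) - 39\right) = - 42 \left(7 \cdot 13 - 39\right) = - 42 \left(91 - 39\right) = \left(-42\right) 52 = -2184$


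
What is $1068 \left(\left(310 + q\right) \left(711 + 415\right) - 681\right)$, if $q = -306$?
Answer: $4082964$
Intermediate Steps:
$1068 \left(\left(310 + q\right) \left(711 + 415\right) - 681\right) = 1068 \left(\left(310 - 306\right) \left(711 + 415\right) - 681\right) = 1068 \left(4 \cdot 1126 - 681\right) = 1068 \left(4504 - 681\right) = 1068 \cdot 3823 = 4082964$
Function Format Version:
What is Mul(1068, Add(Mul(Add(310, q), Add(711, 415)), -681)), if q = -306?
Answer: 4082964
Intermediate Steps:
Mul(1068, Add(Mul(Add(310, q), Add(711, 415)), -681)) = Mul(1068, Add(Mul(Add(310, -306), Add(711, 415)), -681)) = Mul(1068, Add(Mul(4, 1126), -681)) = Mul(1068, Add(4504, -681)) = Mul(1068, 3823) = 4082964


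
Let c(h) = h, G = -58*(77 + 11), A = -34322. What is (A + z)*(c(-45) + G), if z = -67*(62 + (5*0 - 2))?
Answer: 197422958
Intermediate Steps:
G = -5104 (G = -58*88 = -5104)
z = -4020 (z = -67*(62 + (0 - 2)) = -67*(62 - 2) = -67*60 = -4020)
(A + z)*(c(-45) + G) = (-34322 - 4020)*(-45 - 5104) = -38342*(-5149) = 197422958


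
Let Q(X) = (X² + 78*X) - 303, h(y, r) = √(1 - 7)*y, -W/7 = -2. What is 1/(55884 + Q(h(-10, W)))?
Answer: 6109/336284529 + 260*I*√6/1008853587 ≈ 1.8166e-5 + 6.3128e-7*I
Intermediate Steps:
W = 14 (W = -7*(-2) = 14)
h(y, r) = I*y*√6 (h(y, r) = √(-6)*y = (I*√6)*y = I*y*√6)
Q(X) = -303 + X² + 78*X
1/(55884 + Q(h(-10, W))) = 1/(55884 + (-303 + (I*(-10)*√6)² + 78*(I*(-10)*√6))) = 1/(55884 + (-303 + (-10*I*√6)² + 78*(-10*I*√6))) = 1/(55884 + (-303 - 600 - 780*I*√6)) = 1/(55884 + (-903 - 780*I*√6)) = 1/(54981 - 780*I*√6)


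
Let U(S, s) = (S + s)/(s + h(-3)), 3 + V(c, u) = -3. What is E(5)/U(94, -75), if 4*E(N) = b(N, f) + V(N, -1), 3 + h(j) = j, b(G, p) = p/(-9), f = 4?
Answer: 261/38 ≈ 6.8684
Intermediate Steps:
V(c, u) = -6 (V(c, u) = -3 - 3 = -6)
b(G, p) = -p/9 (b(G, p) = p*(-⅑) = -p/9)
h(j) = -3 + j
E(N) = -29/18 (E(N) = (-⅑*4 - 6)/4 = (-4/9 - 6)/4 = (¼)*(-58/9) = -29/18)
U(S, s) = (S + s)/(-6 + s) (U(S, s) = (S + s)/(s + (-3 - 3)) = (S + s)/(s - 6) = (S + s)/(-6 + s))
E(5)/U(94, -75) = -29*(-6 - 75)/(94 - 75)/18 = -29/(18*(19/(-81))) = -29/(18*((-1/81*19))) = -29/(18*(-19/81)) = -29/18*(-81/19) = 261/38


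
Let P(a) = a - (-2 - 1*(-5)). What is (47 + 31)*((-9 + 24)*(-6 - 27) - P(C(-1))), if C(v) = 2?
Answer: -38532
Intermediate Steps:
P(a) = -3 + a (P(a) = a - (-2 + 5) = a - 1*3 = a - 3 = -3 + a)
(47 + 31)*((-9 + 24)*(-6 - 27) - P(C(-1))) = (47 + 31)*((-9 + 24)*(-6 - 27) - (-3 + 2)) = 78*(15*(-33) - 1*(-1)) = 78*(-495 + 1) = 78*(-494) = -38532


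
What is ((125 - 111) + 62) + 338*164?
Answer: 55508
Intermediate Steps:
((125 - 111) + 62) + 338*164 = (14 + 62) + 55432 = 76 + 55432 = 55508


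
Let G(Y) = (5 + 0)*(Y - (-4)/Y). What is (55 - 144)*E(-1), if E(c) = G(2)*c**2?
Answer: -1780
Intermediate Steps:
G(Y) = 5*Y + 20/Y (G(Y) = 5*(Y + 4/Y) = 5*Y + 20/Y)
E(c) = 20*c**2 (E(c) = (5*2 + 20/2)*c**2 = (10 + 20*(1/2))*c**2 = (10 + 10)*c**2 = 20*c**2)
(55 - 144)*E(-1) = (55 - 144)*(20*(-1)**2) = -1780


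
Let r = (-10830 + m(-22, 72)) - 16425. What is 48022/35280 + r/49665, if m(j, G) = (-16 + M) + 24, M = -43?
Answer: 6772483/8343720 ≈ 0.81169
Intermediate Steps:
m(j, G) = -35 (m(j, G) = (-16 - 43) + 24 = -59 + 24 = -35)
r = -27290 (r = (-10830 - 35) - 16425 = -10865 - 16425 = -27290)
48022/35280 + r/49665 = 48022/35280 - 27290/49665 = 48022*(1/35280) - 27290*1/49665 = 24011/17640 - 5458/9933 = 6772483/8343720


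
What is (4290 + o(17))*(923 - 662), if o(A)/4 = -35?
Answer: 1083150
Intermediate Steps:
o(A) = -140 (o(A) = 4*(-35) = -140)
(4290 + o(17))*(923 - 662) = (4290 - 140)*(923 - 662) = 4150*261 = 1083150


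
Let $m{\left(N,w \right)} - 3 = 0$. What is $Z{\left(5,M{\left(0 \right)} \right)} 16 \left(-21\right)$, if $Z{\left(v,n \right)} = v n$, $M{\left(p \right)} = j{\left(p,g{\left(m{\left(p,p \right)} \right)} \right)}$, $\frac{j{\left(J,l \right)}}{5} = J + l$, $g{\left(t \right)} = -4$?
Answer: $33600$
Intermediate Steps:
$m{\left(N,w \right)} = 3$ ($m{\left(N,w \right)} = 3 + 0 = 3$)
$j{\left(J,l \right)} = 5 J + 5 l$ ($j{\left(J,l \right)} = 5 \left(J + l\right) = 5 J + 5 l$)
$M{\left(p \right)} = -20 + 5 p$ ($M{\left(p \right)} = 5 p + 5 \left(-4\right) = 5 p - 20 = -20 + 5 p$)
$Z{\left(v,n \right)} = n v$
$Z{\left(5,M{\left(0 \right)} \right)} 16 \left(-21\right) = \left(-20 + 5 \cdot 0\right) 5 \cdot 16 \left(-21\right) = \left(-20 + 0\right) 5 \cdot 16 \left(-21\right) = \left(-20\right) 5 \cdot 16 \left(-21\right) = \left(-100\right) 16 \left(-21\right) = \left(-1600\right) \left(-21\right) = 33600$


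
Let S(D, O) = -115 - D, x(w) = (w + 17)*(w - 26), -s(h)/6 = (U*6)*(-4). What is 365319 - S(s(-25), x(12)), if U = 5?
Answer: 366154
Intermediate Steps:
s(h) = 720 (s(h) = -6*5*6*(-4) = -180*(-4) = -6*(-120) = 720)
x(w) = (-26 + w)*(17 + w) (x(w) = (17 + w)*(-26 + w) = (-26 + w)*(17 + w))
365319 - S(s(-25), x(12)) = 365319 - (-115 - 1*720) = 365319 - (-115 - 720) = 365319 - 1*(-835) = 365319 + 835 = 366154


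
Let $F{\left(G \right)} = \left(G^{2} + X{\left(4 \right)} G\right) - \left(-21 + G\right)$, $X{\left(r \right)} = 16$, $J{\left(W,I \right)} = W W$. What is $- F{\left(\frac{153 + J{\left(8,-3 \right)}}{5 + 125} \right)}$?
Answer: $- \frac{825139}{16900} \approx -48.825$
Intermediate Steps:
$J{\left(W,I \right)} = W^{2}$
$F{\left(G \right)} = 21 + G^{2} + 15 G$ ($F{\left(G \right)} = \left(G^{2} + 16 G\right) - \left(-21 + G\right) = 21 + G^{2} + 15 G$)
$- F{\left(\frac{153 + J{\left(8,-3 \right)}}{5 + 125} \right)} = - (21 + \left(\frac{153 + 8^{2}}{5 + 125}\right)^{2} + 15 \frac{153 + 8^{2}}{5 + 125}) = - (21 + \left(\frac{153 + 64}{130}\right)^{2} + 15 \frac{153 + 64}{130}) = - (21 + \left(217 \cdot \frac{1}{130}\right)^{2} + 15 \cdot 217 \cdot \frac{1}{130}) = - (21 + \left(\frac{217}{130}\right)^{2} + 15 \cdot \frac{217}{130}) = - (21 + \frac{47089}{16900} + \frac{651}{26}) = \left(-1\right) \frac{825139}{16900} = - \frac{825139}{16900}$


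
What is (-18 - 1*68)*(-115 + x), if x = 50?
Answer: 5590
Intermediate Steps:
(-18 - 1*68)*(-115 + x) = (-18 - 1*68)*(-115 + 50) = (-18 - 68)*(-65) = -86*(-65) = 5590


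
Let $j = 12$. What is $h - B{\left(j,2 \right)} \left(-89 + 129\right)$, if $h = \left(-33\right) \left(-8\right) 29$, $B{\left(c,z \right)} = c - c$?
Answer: $7656$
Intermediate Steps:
$B{\left(c,z \right)} = 0$
$h = 7656$ ($h = 264 \cdot 29 = 7656$)
$h - B{\left(j,2 \right)} \left(-89 + 129\right) = 7656 - 0 \left(-89 + 129\right) = 7656 - 0 \cdot 40 = 7656 - 0 = 7656 + 0 = 7656$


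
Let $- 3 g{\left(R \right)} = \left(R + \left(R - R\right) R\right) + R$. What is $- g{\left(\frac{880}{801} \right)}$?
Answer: $\frac{1760}{2403} \approx 0.73242$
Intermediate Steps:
$g{\left(R \right)} = - \frac{2 R}{3}$ ($g{\left(R \right)} = - \frac{\left(R + \left(R - R\right) R\right) + R}{3} = - \frac{\left(R + 0 R\right) + R}{3} = - \frac{\left(R + 0\right) + R}{3} = - \frac{R + R}{3} = - \frac{2 R}{3}$)
$- g{\left(\frac{880}{801} \right)} = - \frac{\left(-2\right) \frac{880}{801}}{3} = - \frac{\left(-2\right) 880 \cdot \frac{1}{801}}{3} = - \frac{\left(-2\right) 880}{3 \cdot 801} = \left(-1\right) \left(- \frac{1760}{2403}\right) = \frac{1760}{2403}$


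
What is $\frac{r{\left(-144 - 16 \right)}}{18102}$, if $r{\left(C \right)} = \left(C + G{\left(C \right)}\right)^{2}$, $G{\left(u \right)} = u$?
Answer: $\frac{51200}{9051} \approx 5.6568$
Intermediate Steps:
$r{\left(C \right)} = 4 C^{2}$ ($r{\left(C \right)} = \left(C + C\right)^{2} = \left(2 C\right)^{2} = 4 C^{2}$)
$\frac{r{\left(-144 - 16 \right)}}{18102} = \frac{4 \left(-144 - 16\right)^{2}}{18102} = 4 \left(-160\right)^{2} \cdot \frac{1}{18102} = 4 \cdot 25600 \cdot \frac{1}{18102} = 102400 \cdot \frac{1}{18102} = \frac{51200}{9051}$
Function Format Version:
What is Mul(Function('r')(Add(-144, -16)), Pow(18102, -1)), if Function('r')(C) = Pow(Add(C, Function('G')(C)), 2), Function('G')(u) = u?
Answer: Rational(51200, 9051) ≈ 5.6568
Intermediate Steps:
Function('r')(C) = Mul(4, Pow(C, 2)) (Function('r')(C) = Pow(Add(C, C), 2) = Pow(Mul(2, C), 2) = Mul(4, Pow(C, 2)))
Mul(Function('r')(Add(-144, -16)), Pow(18102, -1)) = Mul(Mul(4, Pow(Add(-144, -16), 2)), Pow(18102, -1)) = Mul(Mul(4, Pow(-160, 2)), Rational(1, 18102)) = Mul(Mul(4, 25600), Rational(1, 18102)) = Mul(102400, Rational(1, 18102)) = Rational(51200, 9051)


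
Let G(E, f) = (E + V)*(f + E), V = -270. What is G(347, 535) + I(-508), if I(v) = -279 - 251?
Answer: 67384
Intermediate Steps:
G(E, f) = (-270 + E)*(E + f) (G(E, f) = (E - 270)*(f + E) = (-270 + E)*(E + f))
I(v) = -530
G(347, 535) + I(-508) = (347**2 - 270*347 - 270*535 + 347*535) - 530 = (120409 - 93690 - 144450 + 185645) - 530 = 67914 - 530 = 67384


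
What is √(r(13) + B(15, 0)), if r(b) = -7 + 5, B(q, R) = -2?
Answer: 2*I ≈ 2.0*I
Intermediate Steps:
r(b) = -2
√(r(13) + B(15, 0)) = √(-2 - 2) = √(-4) = 2*I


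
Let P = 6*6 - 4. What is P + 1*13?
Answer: 45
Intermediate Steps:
P = 32 (P = 36 - 4 = 32)
P + 1*13 = 32 + 1*13 = 32 + 13 = 45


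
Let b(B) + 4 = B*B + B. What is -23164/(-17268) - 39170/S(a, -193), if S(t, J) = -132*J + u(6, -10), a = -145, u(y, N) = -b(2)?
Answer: -10788478/54985629 ≈ -0.19621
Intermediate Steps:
b(B) = -4 + B + B² (b(B) = -4 + (B*B + B) = -4 + (B² + B) = -4 + (B + B²) = -4 + B + B²)
u(y, N) = -2 (u(y, N) = -(-4 + 2 + 2²) = -(-4 + 2 + 4) = -1*2 = -2)
S(t, J) = -2 - 132*J (S(t, J) = -132*J - 2 = -2 - 132*J)
-23164/(-17268) - 39170/S(a, -193) = -23164/(-17268) - 39170/(-2 - 132*(-193)) = -23164*(-1/17268) - 39170/(-2 + 25476) = 5791/4317 - 39170/25474 = 5791/4317 - 39170*1/25474 = 5791/4317 - 19585/12737 = -10788478/54985629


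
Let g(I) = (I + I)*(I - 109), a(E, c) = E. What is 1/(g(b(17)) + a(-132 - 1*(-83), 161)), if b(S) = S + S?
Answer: -1/5149 ≈ -0.00019421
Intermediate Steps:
b(S) = 2*S
g(I) = 2*I*(-109 + I) (g(I) = (2*I)*(-109 + I) = 2*I*(-109 + I))
1/(g(b(17)) + a(-132 - 1*(-83), 161)) = 1/(2*(2*17)*(-109 + 2*17) + (-132 - 1*(-83))) = 1/(2*34*(-109 + 34) + (-132 + 83)) = 1/(2*34*(-75) - 49) = 1/(-5100 - 49) = 1/(-5149) = -1/5149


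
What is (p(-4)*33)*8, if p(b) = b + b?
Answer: -2112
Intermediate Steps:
p(b) = 2*b
(p(-4)*33)*8 = ((2*(-4))*33)*8 = -8*33*8 = -264*8 = -2112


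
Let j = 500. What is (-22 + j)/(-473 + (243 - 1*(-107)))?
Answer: -478/123 ≈ -3.8862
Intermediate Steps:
(-22 + j)/(-473 + (243 - 1*(-107))) = (-22 + 500)/(-473 + (243 - 1*(-107))) = 478/(-473 + (243 + 107)) = 478/(-473 + 350) = 478/(-123) = 478*(-1/123) = -478/123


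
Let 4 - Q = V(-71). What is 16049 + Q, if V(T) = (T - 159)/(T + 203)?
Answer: 1059613/66 ≈ 16055.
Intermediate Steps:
V(T) = (-159 + T)/(203 + T)
Q = 379/66 (Q = 4 - (-159 - 71)/(203 - 71) = 4 - (-230)/132 = 4 - 1*(-115/66) = 4 + 115/66 = 379/66 ≈ 5.7424)
16049 + Q = 16049 + 379/66 = 1059613/66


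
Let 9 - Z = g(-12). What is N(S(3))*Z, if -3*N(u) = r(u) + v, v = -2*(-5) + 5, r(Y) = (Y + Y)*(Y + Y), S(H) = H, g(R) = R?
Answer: -357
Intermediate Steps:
r(Y) = 4*Y² (r(Y) = (2*Y)*(2*Y) = 4*Y²)
v = 15 (v = 10 + 5 = 15)
Z = 21 (Z = 9 - 1*(-12) = 9 + 12 = 21)
N(u) = -5 - 4*u²/3 (N(u) = -(4*u² + 15)/3 = -(15 + 4*u²)/3 = -5 - 4*u²/3)
N(S(3))*Z = (-5 - 4/3*3²)*21 = (-5 - 4/3*9)*21 = (-5 - 12)*21 = -17*21 = -357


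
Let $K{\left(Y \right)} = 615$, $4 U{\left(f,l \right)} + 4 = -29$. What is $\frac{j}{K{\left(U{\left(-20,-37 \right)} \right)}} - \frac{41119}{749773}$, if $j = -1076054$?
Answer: $- \frac{806821523927}{461110395} \approx -1749.7$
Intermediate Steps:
$U{\left(f,l \right)} = - \frac{33}{4}$ ($U{\left(f,l \right)} = -1 + \frac{1}{4} \left(-29\right) = -1 - \frac{29}{4} = - \frac{33}{4}$)
$\frac{j}{K{\left(U{\left(-20,-37 \right)} \right)}} - \frac{41119}{749773} = - \frac{1076054}{615} - \frac{41119}{749773} = - \frac{806821523927}{461110395}$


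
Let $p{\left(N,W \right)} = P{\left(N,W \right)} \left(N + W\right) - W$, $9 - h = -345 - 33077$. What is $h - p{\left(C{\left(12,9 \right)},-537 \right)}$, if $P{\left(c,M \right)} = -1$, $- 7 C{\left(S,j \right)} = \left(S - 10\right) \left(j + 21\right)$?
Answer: $\frac{226439}{7} \approx 32348.0$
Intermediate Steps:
$C{\left(S,j \right)} = - \frac{\left(-10 + S\right) \left(21 + j\right)}{7}$ ($C{\left(S,j \right)} = - \frac{\left(S - 10\right) \left(j + 21\right)}{7} = - \frac{\left(-10 + S\right) \left(21 + j\right)}{7}$)
$h = 33431$ ($h = 9 - \left(-345 - 33077\right) = 9 - -33422 = 9 + 33422 = 33431$)
$p{\left(N,W \right)} = - N - 2 W$ ($p{\left(N,W \right)} = - (N + W) - W = \left(- N - W\right) - W = - N - 2 W$)
$h - p{\left(C{\left(12,9 \right)},-537 \right)} = 33431 - \left(- (30 - 36 + \frac{10}{7} \cdot 9 - \frac{12}{7} \cdot 9) - -1074\right) = 33431 - \left(- (30 - 36 + \frac{90}{7} - \frac{108}{7}) + 1074\right) = 33431 - \left(\left(-1\right) \left(- \frac{60}{7}\right) + 1074\right) = 33431 - \left(\frac{60}{7} + 1074\right) = 33431 - \frac{7578}{7} = \frac{226439}{7}$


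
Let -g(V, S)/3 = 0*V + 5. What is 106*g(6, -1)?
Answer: -1590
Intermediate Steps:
g(V, S) = -15 (g(V, S) = -3*(0*V + 5) = -3*(0 + 5) = -3*5 = -15)
106*g(6, -1) = 106*(-15) = -1590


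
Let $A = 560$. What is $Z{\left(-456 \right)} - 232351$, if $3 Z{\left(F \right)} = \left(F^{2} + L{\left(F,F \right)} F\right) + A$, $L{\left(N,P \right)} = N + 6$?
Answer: $- \frac{283357}{3} \approx -94452.0$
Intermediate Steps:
$L{\left(N,P \right)} = 6 + N$
$Z{\left(F \right)} = \frac{560}{3} + \frac{F^{2}}{3} + \frac{F \left(6 + F\right)}{3}$ ($Z{\left(F \right)} = \frac{\left(F^{2} + \left(6 + F\right) F\right) + 560}{3} = \frac{\left(F^{2} + F \left(6 + F\right)\right) + 560}{3} = \frac{560 + F^{2} + F \left(6 + F\right)}{3} = \frac{560}{3} + \frac{F^{2}}{3} + \frac{F \left(6 + F\right)}{3}$)
$Z{\left(-456 \right)} - 232351 = \left(\frac{560}{3} + \frac{\left(-456\right)^{2}}{3} + \frac{1}{3} \left(-456\right) \left(6 - 456\right)\right) - 232351 = \left(\frac{560}{3} + \frac{1}{3} \cdot 207936 + \frac{1}{3} \left(-456\right) \left(-450\right)\right) - 232351 = \left(\frac{560}{3} + 69312 + 68400\right) - 232351 = \frac{413696}{3} - 232351 = - \frac{283357}{3}$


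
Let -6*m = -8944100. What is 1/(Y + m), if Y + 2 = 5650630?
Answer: 3/21423934 ≈ 1.4003e-7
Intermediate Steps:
m = 4472050/3 (m = -⅙*(-8944100) = 4472050/3 ≈ 1.4907e+6)
Y = 5650628 (Y = -2 + 5650630 = 5650628)
1/(Y + m) = 1/(5650628 + 4472050/3) = 1/(21423934/3) = 3/21423934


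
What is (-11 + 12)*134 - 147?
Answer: -13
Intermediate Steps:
(-11 + 12)*134 - 147 = 1*134 - 147 = 134 - 147 = -13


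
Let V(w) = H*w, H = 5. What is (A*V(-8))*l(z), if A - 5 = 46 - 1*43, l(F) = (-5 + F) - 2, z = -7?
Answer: 4480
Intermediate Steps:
l(F) = -7 + F
A = 8 (A = 5 + (46 - 1*43) = 5 + (46 - 43) = 5 + 3 = 8)
V(w) = 5*w
(A*V(-8))*l(z) = (8*(5*(-8)))*(-7 - 7) = (8*(-40))*(-14) = -320*(-14) = 4480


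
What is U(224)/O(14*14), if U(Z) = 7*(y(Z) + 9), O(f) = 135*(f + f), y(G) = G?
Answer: 233/7560 ≈ 0.030820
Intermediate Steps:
O(f) = 270*f (O(f) = 135*(2*f) = 270*f)
U(Z) = 63 + 7*Z (U(Z) = 7*(Z + 9) = 7*(9 + Z) = 63 + 7*Z)
U(224)/O(14*14) = (63 + 7*224)/((270*(14*14))) = (63 + 1568)/((270*196)) = 1631/52920 = 1631*(1/52920) = 233/7560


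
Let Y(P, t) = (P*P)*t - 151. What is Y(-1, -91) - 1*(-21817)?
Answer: 21575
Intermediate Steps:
Y(P, t) = -151 + t*P² (Y(P, t) = P²*t - 151 = t*P² - 151 = -151 + t*P²)
Y(-1, -91) - 1*(-21817) = (-151 - 91*(-1)²) - 1*(-21817) = (-151 - 91*1) + 21817 = (-151 - 91) + 21817 = -242 + 21817 = 21575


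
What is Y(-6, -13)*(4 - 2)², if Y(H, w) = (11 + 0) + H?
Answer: 20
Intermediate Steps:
Y(H, w) = 11 + H
Y(-6, -13)*(4 - 2)² = (11 - 6)*(4 - 2)² = 5*2² = 5*4 = 20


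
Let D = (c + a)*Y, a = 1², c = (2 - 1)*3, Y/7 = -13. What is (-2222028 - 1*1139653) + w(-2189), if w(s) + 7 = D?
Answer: -3362052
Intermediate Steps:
Y = -91 (Y = 7*(-13) = -91)
c = 3 (c = 1*3 = 3)
a = 1
D = -364 (D = (3 + 1)*(-91) = 4*(-91) = -364)
w(s) = -371 (w(s) = -7 - 364 = -371)
(-2222028 - 1*1139653) + w(-2189) = (-2222028 - 1*1139653) - 371 = (-2222028 - 1139653) - 371 = -3361681 - 371 = -3362052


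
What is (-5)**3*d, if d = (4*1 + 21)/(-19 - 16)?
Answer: 625/7 ≈ 89.286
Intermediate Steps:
d = -5/7 (d = (4 + 21)/(-35) = 25*(-1/35) = -5/7 ≈ -0.71429)
(-5)**3*d = (-5)**3*(-5/7) = -125*(-5/7) = 625/7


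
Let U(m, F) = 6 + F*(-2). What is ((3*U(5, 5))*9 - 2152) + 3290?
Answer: 1030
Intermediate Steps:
U(m, F) = 6 - 2*F
((3*U(5, 5))*9 - 2152) + 3290 = ((3*(6 - 2*5))*9 - 2152) + 3290 = ((3*(6 - 10))*9 - 2152) + 3290 = ((3*(-4))*9 - 2152) + 3290 = (-12*9 - 2152) + 3290 = (-108 - 2152) + 3290 = -2260 + 3290 = 1030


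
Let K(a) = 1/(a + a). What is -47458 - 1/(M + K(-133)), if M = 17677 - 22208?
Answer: -57198611860/1205247 ≈ -47458.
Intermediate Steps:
M = -4531
K(a) = 1/(2*a)
-47458 - 1/(M + K(-133)) = -47458 - 1/(-4531 + (1/2)/(-133)) = -47458 - 1/(-4531 + (1/2)*(-1/133)) = -47458 - 1/(-4531 - 1/266) = -47458 - 1/(-1205247/266) = -47458 - 1*(-266/1205247) = -47458 + 266/1205247 = -57198611860/1205247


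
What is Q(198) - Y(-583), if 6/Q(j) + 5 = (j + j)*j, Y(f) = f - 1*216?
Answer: 62644003/78403 ≈ 799.00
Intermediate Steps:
Y(f) = -216 + f (Y(f) = f - 216 = -216 + f)
Q(j) = 6/(-5 + 2*j**2) (Q(j) = 6/(-5 + (j + j)*j) = 6/(-5 + (2*j)*j) = 6/(-5 + 2*j**2))
Q(198) - Y(-583) = 6/(-5 + 2*198**2) - (-216 - 583) = 6/(-5 + 2*39204) - 1*(-799) = 6/(-5 + 78408) + 799 = 6/78403 + 799 = 62644003/78403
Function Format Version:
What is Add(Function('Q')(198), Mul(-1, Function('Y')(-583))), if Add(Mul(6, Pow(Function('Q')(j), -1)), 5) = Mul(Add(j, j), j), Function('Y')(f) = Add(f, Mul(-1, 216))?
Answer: Rational(62644003, 78403) ≈ 799.00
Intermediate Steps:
Function('Y')(f) = Add(-216, f) (Function('Y')(f) = Add(f, -216) = Add(-216, f))
Function('Q')(j) = Mul(6, Pow(Add(-5, Mul(2, Pow(j, 2))), -1)) (Function('Q')(j) = Mul(6, Pow(Add(-5, Mul(Add(j, j), j)), -1)) = Mul(6, Pow(Add(-5, Mul(Mul(2, j), j)), -1)) = Mul(6, Pow(Add(-5, Mul(2, Pow(j, 2))), -1)))
Add(Function('Q')(198), Mul(-1, Function('Y')(-583))) = Add(Mul(6, Pow(Add(-5, Mul(2, Pow(198, 2))), -1)), Mul(-1, Add(-216, -583))) = Add(Mul(6, Pow(Add(-5, Mul(2, 39204)), -1)), Mul(-1, -799)) = Add(Mul(6, Pow(Add(-5, 78408), -1)), 799) = Add(Mul(6, Pow(78403, -1)), 799) = Add(Mul(6, Rational(1, 78403)), 799) = Add(Rational(6, 78403), 799) = Rational(62644003, 78403)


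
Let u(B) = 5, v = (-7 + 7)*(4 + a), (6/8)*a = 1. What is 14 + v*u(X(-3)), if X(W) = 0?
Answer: 14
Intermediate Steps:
a = 4/3 (a = (4/3)*1 = 4/3 ≈ 1.3333)
v = 0 (v = (-7 + 7)*(4 + 4/3) = 0*(16/3) = 0)
14 + v*u(X(-3)) = 14 + 0*5 = 14 + 0 = 14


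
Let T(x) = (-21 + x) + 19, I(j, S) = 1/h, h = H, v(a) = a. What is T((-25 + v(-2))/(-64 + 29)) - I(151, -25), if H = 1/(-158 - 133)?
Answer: 10142/35 ≈ 289.77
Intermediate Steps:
H = -1/291 (H = 1/(-291) = -1/291 ≈ -0.0034364)
h = -1/291 ≈ -0.0034364
I(j, S) = -291 (I(j, S) = 1/(-1/291) = -291)
T(x) = -2 + x
T((-25 + v(-2))/(-64 + 29)) - I(151, -25) = (-2 + (-25 - 2)/(-64 + 29)) - 1*(-291) = (-2 - 27/(-35)) + 291 = (-2 - 27*(-1/35)) + 291 = (-2 + 27/35) + 291 = -43/35 + 291 = 10142/35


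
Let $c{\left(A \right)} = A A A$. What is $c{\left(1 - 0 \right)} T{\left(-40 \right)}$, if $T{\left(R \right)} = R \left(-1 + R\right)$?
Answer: $1640$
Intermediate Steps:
$c{\left(A \right)} = A^{3}$ ($c{\left(A \right)} = A^{2} A = A^{3}$)
$c{\left(1 - 0 \right)} T{\left(-40 \right)} = \left(1 - 0\right)^{3} \left(- 40 \left(-1 - 40\right)\right) = \left(1 + 0\right)^{3} \left(\left(-40\right) \left(-41\right)\right) = 1^{3} \cdot 1640 = 1 \cdot 1640 = 1640$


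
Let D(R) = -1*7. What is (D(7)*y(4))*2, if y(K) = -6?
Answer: 84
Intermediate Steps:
D(R) = -7
(D(7)*y(4))*2 = -7*(-6)*2 = 42*2 = 84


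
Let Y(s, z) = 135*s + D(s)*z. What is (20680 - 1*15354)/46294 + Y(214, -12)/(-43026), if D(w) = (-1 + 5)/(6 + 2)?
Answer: -92333285/165987137 ≈ -0.55627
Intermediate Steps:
D(w) = 1/2 (D(w) = 4/8 = 4*(1/8) = 1/2)
Y(s, z) = z/2 + 135*s (Y(s, z) = 135*s + z/2 = z/2 + 135*s)
(20680 - 1*15354)/46294 + Y(214, -12)/(-43026) = (20680 - 1*15354)/46294 + ((1/2)*(-12) + 135*214)/(-43026) = (20680 - 15354)*(1/46294) + (-6 + 28890)*(-1/43026) = 5326*(1/46294) + 28884*(-1/43026) = 2663/23147 - 4814/7171 = -92333285/165987137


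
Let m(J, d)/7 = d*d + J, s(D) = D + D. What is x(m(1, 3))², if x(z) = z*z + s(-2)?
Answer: 23970816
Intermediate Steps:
s(D) = 2*D
m(J, d) = 7*J + 7*d² (m(J, d) = 7*(d*d + J) = 7*(d² + J) = 7*(J + d²) = 7*J + 7*d²)
x(z) = -4 + z² (x(z) = z*z + 2*(-2) = z² - 4 = -4 + z²)
x(m(1, 3))² = (-4 + (7*1 + 7*3²)²)² = (-4 + (7 + 7*9)²)² = (-4 + (7 + 63)²)² = (-4 + 70²)² = (-4 + 4900)² = 4896² = 23970816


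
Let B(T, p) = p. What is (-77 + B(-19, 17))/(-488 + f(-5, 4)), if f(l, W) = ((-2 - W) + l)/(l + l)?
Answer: 200/1623 ≈ 0.12323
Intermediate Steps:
f(l, W) = (-2 + l - W)/(2*l) (f(l, W) = (-2 + l - W)/((2*l)) = (-2 + l - W)*(1/(2*l)) = (-2 + l - W)/(2*l))
(-77 + B(-19, 17))/(-488 + f(-5, 4)) = (-77 + 17)/(-488 + (1/2)*(-2 - 5 - 1*4)/(-5)) = -60/(-488 + (1/2)*(-1/5)*(-2 - 5 - 4)) = -60/(-488 + (1/2)*(-1/5)*(-11)) = -60/(-488 + 11/10) = -60/(-4869/10) = -60*(-10/4869) = 200/1623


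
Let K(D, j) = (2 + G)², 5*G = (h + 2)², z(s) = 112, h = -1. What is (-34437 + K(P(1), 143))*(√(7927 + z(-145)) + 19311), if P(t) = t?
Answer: -16622986044/25 - 860804*√8039/25 ≈ -6.6801e+8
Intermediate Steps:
G = ⅕ (G = (-1 + 2)²/5 = (⅕)*1² = (⅕)*1 = ⅕ ≈ 0.20000)
K(D, j) = 121/25 (K(D, j) = (2 + ⅕)² = (11/5)² = 121/25)
(-34437 + K(P(1), 143))*(√(7927 + z(-145)) + 19311) = (-34437 + 121/25)*(√(7927 + 112) + 19311) = -860804*(√8039 + 19311)/25 = -860804*(19311 + √8039)/25 = -16622986044/25 - 860804*√8039/25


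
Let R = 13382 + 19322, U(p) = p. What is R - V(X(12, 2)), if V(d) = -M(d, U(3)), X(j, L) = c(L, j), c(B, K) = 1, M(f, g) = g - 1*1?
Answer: 32706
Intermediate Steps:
M(f, g) = -1 + g (M(f, g) = g - 1 = -1 + g)
X(j, L) = 1
V(d) = -2 (V(d) = -(-1 + 3) = -1*2 = -2)
R = 32704
R - V(X(12, 2)) = 32704 - 1*(-2) = 32704 + 2 = 32706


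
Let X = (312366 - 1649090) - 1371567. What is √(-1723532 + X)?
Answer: I*√4431823 ≈ 2105.2*I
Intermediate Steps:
X = -2708291 (X = -1336724 - 1371567 = -2708291)
√(-1723532 + X) = √(-1723532 - 2708291) = √(-4431823) = I*√4431823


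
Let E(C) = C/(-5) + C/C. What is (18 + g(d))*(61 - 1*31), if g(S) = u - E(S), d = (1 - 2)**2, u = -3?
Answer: 426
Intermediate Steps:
E(C) = 1 - C/5 (E(C) = C*(-1/5) + 1 = -C/5 + 1 = 1 - C/5)
d = 1 (d = (-1)**2 = 1)
g(S) = -4 + S/5 (g(S) = -3 - (1 - S/5) = -3 + (-1 + S/5) = -4 + S/5)
(18 + g(d))*(61 - 1*31) = (18 + (-4 + (1/5)*1))*(61 - 1*31) = (18 + (-4 + 1/5))*(61 - 31) = (18 - 19/5)*30 = (71/5)*30 = 426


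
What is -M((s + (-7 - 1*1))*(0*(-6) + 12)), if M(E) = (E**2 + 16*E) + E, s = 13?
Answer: -4620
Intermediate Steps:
M(E) = E**2 + 17*E
-M((s + (-7 - 1*1))*(0*(-6) + 12)) = -(13 + (-7 - 1*1))*(0*(-6) + 12)*(17 + (13 + (-7 - 1*1))*(0*(-6) + 12)) = -(13 + (-7 - 1))*(0 + 12)*(17 + (13 + (-7 - 1))*(0 + 12)) = -(13 - 8)*12*(17 + (13 - 8)*12) = -5*12*(17 + 5*12) = -60*(17 + 60) = -60*77 = -1*4620 = -4620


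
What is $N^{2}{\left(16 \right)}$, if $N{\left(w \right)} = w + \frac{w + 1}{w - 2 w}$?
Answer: $\frac{57121}{256} \approx 223.13$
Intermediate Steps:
$N{\left(w \right)} = w - \frac{1 + w}{w}$ ($N{\left(w \right)} = w + \frac{1 + w}{\left(-1\right) w} = w + \left(1 + w\right) \left(- \frac{1}{w}\right) = w - \frac{1 + w}{w}$)
$N^{2}{\left(16 \right)} = \left(-1 + 16 - \frac{1}{16}\right)^{2} = \left(\frac{239}{16}\right)^{2} = \frac{57121}{256}$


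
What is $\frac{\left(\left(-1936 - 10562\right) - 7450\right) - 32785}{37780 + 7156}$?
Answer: $- \frac{52733}{44936} \approx -1.1735$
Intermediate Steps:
$\frac{\left(\left(-1936 - 10562\right) - 7450\right) - 32785}{37780 + 7156} = \frac{\left(-12498 - 7450\right) - 32785}{44936} = \left(-19948 - 32785\right) \frac{1}{44936} = \left(-52733\right) \frac{1}{44936} = - \frac{52733}{44936}$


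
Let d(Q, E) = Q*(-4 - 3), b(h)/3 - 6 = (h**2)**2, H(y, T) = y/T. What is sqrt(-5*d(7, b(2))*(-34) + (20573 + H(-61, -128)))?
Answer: sqrt(3134330)/16 ≈ 110.65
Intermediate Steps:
b(h) = 18 + 3*h**4 (b(h) = 18 + 3*(h**2)**2 = 18 + 3*h**4)
d(Q, E) = -7*Q (d(Q, E) = Q*(-7) = -7*Q)
sqrt(-5*d(7, b(2))*(-34) + (20573 + H(-61, -128))) = sqrt(-(-35)*7*(-34) + (20573 - 61/(-128))) = sqrt(-5*(-49)*(-34) + (20573 - 61*(-1/128))) = sqrt(245*(-34) + (20573 + 61/128)) = sqrt(-8330 + 2633405/128) = sqrt(1567165/128) = sqrt(3134330)/16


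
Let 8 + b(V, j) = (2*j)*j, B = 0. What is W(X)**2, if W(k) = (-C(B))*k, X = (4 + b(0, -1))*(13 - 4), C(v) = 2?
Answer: 1296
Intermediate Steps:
b(V, j) = -8 + 2*j**2 (b(V, j) = -8 + (2*j)*j = -8 + 2*j**2)
X = -18 (X = (4 + (-8 + 2*(-1)**2))*(13 - 4) = (4 + (-8 + 2*1))*9 = (4 + (-8 + 2))*9 = (4 - 6)*9 = -2*9 = -18)
W(k) = -2*k (W(k) = (-1*2)*k = -2*k)
W(X)**2 = (-2*(-18))**2 = 36**2 = 1296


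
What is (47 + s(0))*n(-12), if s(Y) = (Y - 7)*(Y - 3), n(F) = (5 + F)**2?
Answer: 3332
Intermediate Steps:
s(Y) = (-7 + Y)*(-3 + Y)
(47 + s(0))*n(-12) = (47 + (21 + 0**2 - 10*0))*(5 - 12)**2 = (47 + (21 + 0 + 0))*(-7)**2 = (47 + 21)*49 = 68*49 = 3332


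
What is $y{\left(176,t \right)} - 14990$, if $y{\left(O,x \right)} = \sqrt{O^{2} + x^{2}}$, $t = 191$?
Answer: $-14990 + \sqrt{67457} \approx -14730.0$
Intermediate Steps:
$y{\left(176,t \right)} - 14990 = \sqrt{176^{2} + 191^{2}} - 14990 = \sqrt{30976 + 36481} - 14990 = \sqrt{67457} - 14990 = -14990 + \sqrt{67457}$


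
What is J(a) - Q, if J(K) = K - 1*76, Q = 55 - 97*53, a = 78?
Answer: 5088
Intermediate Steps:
Q = -5086 (Q = 55 - 5141 = -5086)
J(K) = -76 + K (J(K) = K - 76 = -76 + K)
J(a) - Q = (-76 + 78) - 1*(-5086) = 2 + 5086 = 5088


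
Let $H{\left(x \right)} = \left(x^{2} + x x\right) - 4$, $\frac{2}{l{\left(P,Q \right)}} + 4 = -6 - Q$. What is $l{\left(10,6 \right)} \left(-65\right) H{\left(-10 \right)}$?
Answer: $\frac{3185}{2} \approx 1592.5$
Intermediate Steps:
$l{\left(P,Q \right)} = \frac{2}{-10 - Q}$ ($l{\left(P,Q \right)} = \frac{2}{-4 - \left(6 + Q\right)} = \frac{2}{-10 - Q}$)
$H{\left(x \right)} = -4 + 2 x^{2}$ ($H{\left(x \right)} = \left(x^{2} + x^{2}\right) - 4 = 2 x^{2} - 4 = -4 + 2 x^{2}$)
$l{\left(10,6 \right)} \left(-65\right) H{\left(-10 \right)} = - \frac{2}{10 + 6} \left(-65\right) \left(-4 + 2 \left(-10\right)^{2}\right) = - \frac{2}{16} \left(-65\right) \left(-4 + 2 \cdot 100\right) = \left(-2\right) \frac{1}{16} \left(-65\right) \left(-4 + 200\right) = \left(- \frac{1}{8}\right) \left(-65\right) 196 = \frac{65}{8} \cdot 196 = \frac{3185}{2}$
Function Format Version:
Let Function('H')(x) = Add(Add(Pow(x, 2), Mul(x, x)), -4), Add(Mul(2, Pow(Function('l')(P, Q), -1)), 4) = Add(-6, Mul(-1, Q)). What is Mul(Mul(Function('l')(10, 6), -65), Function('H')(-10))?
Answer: Rational(3185, 2) ≈ 1592.5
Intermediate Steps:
Function('l')(P, Q) = Mul(2, Pow(Add(-10, Mul(-1, Q)), -1)) (Function('l')(P, Q) = Mul(2, Pow(Add(-4, Add(-6, Mul(-1, Q))), -1)) = Mul(2, Pow(Add(-10, Mul(-1, Q)), -1)))
Function('H')(x) = Add(-4, Mul(2, Pow(x, 2))) (Function('H')(x) = Add(Add(Pow(x, 2), Pow(x, 2)), -4) = Add(Mul(2, Pow(x, 2)), -4) = Add(-4, Mul(2, Pow(x, 2))))
Mul(Mul(Function('l')(10, 6), -65), Function('H')(-10)) = Mul(Mul(Mul(-2, Pow(Add(10, 6), -1)), -65), Add(-4, Mul(2, Pow(-10, 2)))) = Mul(Mul(Mul(-2, Pow(16, -1)), -65), Add(-4, Mul(2, 100))) = Mul(Mul(Mul(-2, Rational(1, 16)), -65), Add(-4, 200)) = Mul(Mul(Rational(-1, 8), -65), 196) = Mul(Rational(65, 8), 196) = Rational(3185, 2)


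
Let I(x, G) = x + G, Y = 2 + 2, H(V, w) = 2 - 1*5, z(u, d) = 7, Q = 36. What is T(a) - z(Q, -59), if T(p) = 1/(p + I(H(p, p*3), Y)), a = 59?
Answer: -419/60 ≈ -6.9833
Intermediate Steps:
H(V, w) = -3 (H(V, w) = 2 - 5 = -3)
Y = 4
I(x, G) = G + x
T(p) = 1/(1 + p) (T(p) = 1/(p + (4 - 3)) = 1/(p + 1) = 1/(1 + p))
T(a) - z(Q, -59) = 1/(1 + 59) - 1*7 = 1/60 - 7 = -419/60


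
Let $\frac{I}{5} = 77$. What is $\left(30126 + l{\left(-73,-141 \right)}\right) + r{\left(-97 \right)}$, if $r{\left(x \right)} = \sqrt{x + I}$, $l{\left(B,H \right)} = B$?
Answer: $30053 + 12 \sqrt{2} \approx 30070.0$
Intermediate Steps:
$I = 385$ ($I = 5 \cdot 77 = 385$)
$r{\left(x \right)} = \sqrt{385 + x}$ ($r{\left(x \right)} = \sqrt{x + 385} = \sqrt{385 + x}$)
$\left(30126 + l{\left(-73,-141 \right)}\right) + r{\left(-97 \right)} = \left(30126 - 73\right) + \sqrt{385 - 97} = 30053 + \sqrt{288} = 30053 + 12 \sqrt{2}$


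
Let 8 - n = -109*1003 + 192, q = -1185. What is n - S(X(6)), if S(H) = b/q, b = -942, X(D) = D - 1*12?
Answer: 43111171/395 ≈ 1.0914e+5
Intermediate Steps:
X(D) = -12 + D (X(D) = D - 12 = -12 + D)
S(H) = 314/395 (S(H) = -942/(-1185) = -942*(-1/1185) = 314/395)
n = 109143 (n = 8 - (-109*1003 + 192) = 8 - (-109327 + 192) = 8 - 1*(-109135) = 8 + 109135 = 109143)
n - S(X(6)) = 109143 - 1*314/395 = 109143 - 314/395 = 43111171/395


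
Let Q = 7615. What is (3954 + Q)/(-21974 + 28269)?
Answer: 11569/6295 ≈ 1.8378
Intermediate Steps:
(3954 + Q)/(-21974 + 28269) = (3954 + 7615)/(-21974 + 28269) = 11569/6295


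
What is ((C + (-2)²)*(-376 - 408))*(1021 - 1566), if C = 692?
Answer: 297386880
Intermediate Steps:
((C + (-2)²)*(-376 - 408))*(1021 - 1566) = ((692 + (-2)²)*(-376 - 408))*(1021 - 1566) = ((692 + 4)*(-784))*(-545) = (696*(-784))*(-545) = -545664*(-545) = 297386880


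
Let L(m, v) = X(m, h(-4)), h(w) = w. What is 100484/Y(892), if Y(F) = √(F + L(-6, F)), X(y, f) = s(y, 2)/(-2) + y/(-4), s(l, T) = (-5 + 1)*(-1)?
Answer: 100484*√3566/1783 ≈ 3365.4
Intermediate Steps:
s(l, T) = 4 (s(l, T) = -4*(-1) = 4)
X(y, f) = -2 - y/4 (X(y, f) = 4/(-2) + y/(-4) = 4*(-½) + y*(-¼) = -2 - y/4)
L(m, v) = -2 - m/4
Y(F) = √(-½ + F) (Y(F) = √(F + (-2 - ¼*(-6))) = √(F + (-2 + 3/2)) = √(F - ½) = √(-½ + F))
100484/Y(892) = 100484/((√(-2 + 4*892)/2)) = 100484/((√(-2 + 3568)/2)) = 100484/((√3566/2)) = 100484*(√3566/1783) = 100484*√3566/1783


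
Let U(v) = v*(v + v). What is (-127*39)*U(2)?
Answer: -39624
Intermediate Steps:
U(v) = 2*v² (U(v) = v*(2*v) = 2*v²)
(-127*39)*U(2) = (-127*39)*(2*2²) = -9906*4 = -4953*8 = -39624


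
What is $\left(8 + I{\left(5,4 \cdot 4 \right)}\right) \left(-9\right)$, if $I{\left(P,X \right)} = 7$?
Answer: $-135$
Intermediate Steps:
$\left(8 + I{\left(5,4 \cdot 4 \right)}\right) \left(-9\right) = \left(8 + 7\right) \left(-9\right) = 15 \left(-9\right) = -135$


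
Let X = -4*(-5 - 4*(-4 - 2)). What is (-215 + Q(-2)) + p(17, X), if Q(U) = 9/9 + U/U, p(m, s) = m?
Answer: -196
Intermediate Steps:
X = -76 (X = -4*(-5 - 4*(-6)) = -4*(-5 + 24) = -4*19 = -76)
Q(U) = 2 (Q(U) = 9*(⅑) + 1 = 1 + 1 = 2)
(-215 + Q(-2)) + p(17, X) = (-215 + 2) + 17 = -213 + 17 = -196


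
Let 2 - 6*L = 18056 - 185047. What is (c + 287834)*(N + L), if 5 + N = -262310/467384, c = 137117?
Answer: 8290184304328583/701076 ≈ 1.1825e+10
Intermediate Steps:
L = 166993/6 (L = ⅓ - (18056 - 185047)/6 = ⅓ - ⅙*(-166991) = ⅓ + 166991/6 = 166993/6 ≈ 27832.)
N = -1299615/233692 (N = -5 - 262310/467384 = -5 - 262310*1/467384 = -5 - 131155/233692 = -1299615/233692 ≈ -5.5612)
(c + 287834)*(N + L) = (137117 + 287834)*(-1299615/233692 + 166993/6) = 424951*(19508565233/701076) = 8290184304328583/701076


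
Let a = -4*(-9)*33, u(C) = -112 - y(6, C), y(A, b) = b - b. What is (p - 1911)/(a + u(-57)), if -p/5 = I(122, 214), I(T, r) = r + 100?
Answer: -3481/1076 ≈ -3.2351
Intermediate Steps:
y(A, b) = 0
u(C) = -112 (u(C) = -112 - 1*0 = -112 + 0 = -112)
a = 1188 (a = 36*33 = 1188)
I(T, r) = 100 + r
p = -1570 (p = -5*(100 + 214) = -5*314 = -1570)
(p - 1911)/(a + u(-57)) = (-1570 - 1911)/(1188 - 112) = -3481/1076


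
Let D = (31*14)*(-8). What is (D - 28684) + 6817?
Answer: -25339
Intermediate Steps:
D = -3472 (D = 434*(-8) = -3472)
(D - 28684) + 6817 = (-3472 - 28684) + 6817 = -32156 + 6817 = -25339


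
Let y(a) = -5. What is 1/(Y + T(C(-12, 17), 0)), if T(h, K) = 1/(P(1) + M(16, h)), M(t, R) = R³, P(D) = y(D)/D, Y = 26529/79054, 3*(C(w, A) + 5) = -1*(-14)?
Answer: 5375672/736743 ≈ 7.2965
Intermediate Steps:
C(w, A) = -⅓ (C(w, A) = -5 + (-1*(-14))/3 = -5 + (⅓)*14 = -5 + 14/3 = -⅓)
Y = 26529/79054 (Y = 26529*(1/79054) = 26529/79054 ≈ 0.33558)
P(D) = -5/D
T(h, K) = 1/(-5 + h³) (T(h, K) = 1/(-5/1 + h³) = 1/(-5*1 + h³) = 1/(-5 + h³))
1/(Y + T(C(-12, 17), 0)) = 1/(26529/79054 + 1/(-5 + (-⅓)³)) = 1/(26529/79054 + 1/(-5 - 1/27)) = 1/(26529/79054 + 1/(-136/27)) = 1/(26529/79054 - 27/136) = 1/(736743/5375672) = 5375672/736743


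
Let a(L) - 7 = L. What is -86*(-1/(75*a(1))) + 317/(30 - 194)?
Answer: -5503/3075 ≈ -1.7896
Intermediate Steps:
a(L) = 7 + L
-86*(-1/(75*a(1))) + 317/(30 - 194) = -86*(-1/(75*(7 + 1))) + 317/(30 - 194) = -86/((-75*8)) + 317/(-164) = -86/(-600) + 317*(-1/164) = -86*(-1/600) - 317/164 = 43/300 - 317/164 = -5503/3075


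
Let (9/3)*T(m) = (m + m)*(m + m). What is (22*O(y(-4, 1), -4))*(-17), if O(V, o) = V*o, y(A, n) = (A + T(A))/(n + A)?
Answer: -77792/9 ≈ -8643.6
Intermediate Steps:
T(m) = 4*m²/3 (T(m) = ((m + m)*(m + m))/3 = ((2*m)*(2*m))/3 = (4*m²)/3 = 4*m²/3)
y(A, n) = (A + 4*A²/3)/(A + n) (y(A, n) = (A + 4*A²/3)/(n + A) = (A + 4*A²/3)/(A + n))
(22*O(y(-4, 1), -4))*(-17) = (22*(((⅓)*(-4)*(3 + 4*(-4))/(-4 + 1))*(-4)))*(-17) = (22*(((⅓)*(-4)*(3 - 16)/(-3))*(-4)))*(-17) = (22*(((⅓)*(-4)*(-⅓)*(-13))*(-4)))*(-17) = (22*(-52/9*(-4)))*(-17) = (22*(208/9))*(-17) = (4576/9)*(-17) = -77792/9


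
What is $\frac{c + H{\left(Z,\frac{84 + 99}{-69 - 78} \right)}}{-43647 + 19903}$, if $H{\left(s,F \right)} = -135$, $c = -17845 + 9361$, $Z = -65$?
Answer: $\frac{8619}{23744} \approx 0.363$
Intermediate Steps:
$c = -8484$
$\frac{c + H{\left(Z,\frac{84 + 99}{-69 - 78} \right)}}{-43647 + 19903} = \frac{-8484 - 135}{-43647 + 19903} = - \frac{8619}{-23744} = \left(-8619\right) \left(- \frac{1}{23744}\right) = \frac{8619}{23744}$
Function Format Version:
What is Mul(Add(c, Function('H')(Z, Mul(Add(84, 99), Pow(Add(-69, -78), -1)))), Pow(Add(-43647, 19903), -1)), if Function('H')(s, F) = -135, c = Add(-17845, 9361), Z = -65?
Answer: Rational(8619, 23744) ≈ 0.36300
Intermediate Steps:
c = -8484
Mul(Add(c, Function('H')(Z, Mul(Add(84, 99), Pow(Add(-69, -78), -1)))), Pow(Add(-43647, 19903), -1)) = Mul(Add(-8484, -135), Pow(Add(-43647, 19903), -1)) = Mul(-8619, Pow(-23744, -1)) = Mul(-8619, Rational(-1, 23744)) = Rational(8619, 23744)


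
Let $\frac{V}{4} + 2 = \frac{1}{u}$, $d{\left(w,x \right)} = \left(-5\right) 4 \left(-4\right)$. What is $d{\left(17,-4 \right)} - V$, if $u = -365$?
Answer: $\frac{32124}{365} \approx 88.011$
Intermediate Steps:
$d{\left(w,x \right)} = 80$ ($d{\left(w,x \right)} = \left(-20\right) \left(-4\right) = 80$)
$V = - \frac{2924}{365}$ ($V = -8 + \frac{4}{-365} = -8 + 4 \left(- \frac{1}{365}\right) = -8 - \frac{4}{365} = - \frac{2924}{365} \approx -8.011$)
$d{\left(17,-4 \right)} - V = 80 - - \frac{2924}{365} = 80 + \frac{2924}{365} = \frac{32124}{365}$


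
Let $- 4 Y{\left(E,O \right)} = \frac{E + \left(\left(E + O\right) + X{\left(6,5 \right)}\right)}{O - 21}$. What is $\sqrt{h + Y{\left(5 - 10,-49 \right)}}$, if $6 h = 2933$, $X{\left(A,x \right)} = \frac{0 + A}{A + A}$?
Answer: $\frac{\sqrt{86193345}}{420} \approx 22.105$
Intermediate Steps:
$X{\left(A,x \right)} = \frac{1}{2}$ ($X{\left(A,x \right)} = \frac{A}{2 A} = A \frac{1}{2 A} = \frac{1}{2}$)
$h = \frac{2933}{6}$ ($h = \frac{1}{6} \cdot 2933 = \frac{2933}{6} \approx 488.83$)
$Y{\left(E,O \right)} = - \frac{\frac{1}{2} + O + 2 E}{4 \left(-21 + O\right)}$ ($Y{\left(E,O \right)} = - \frac{\left(E + \left(\left(E + O\right) + \frac{1}{2}\right)\right) \frac{1}{O - 21}}{4} = - \frac{\left(E + \left(\frac{1}{2} + E + O\right)\right) \frac{1}{-21 + O}}{4} = - \frac{\left(\frac{1}{2} + O + 2 E\right) \frac{1}{-21 + O}}{4} = - \frac{\frac{1}{-21 + O} \left(\frac{1}{2} + O + 2 E\right)}{4} = - \frac{\frac{1}{2} + O + 2 E}{4 \left(-21 + O\right)}$)
$\sqrt{h + Y{\left(5 - 10,-49 \right)}} = \sqrt{\frac{2933}{6} + \frac{-1 - 4 \left(5 - 10\right) - -98}{8 \left(-21 - 49\right)}} = \sqrt{\frac{2933}{6} + \frac{-1 - 4 \left(5 - 10\right) + 98}{8 \left(-70\right)}} = \sqrt{\frac{2933}{6} + \frac{1}{8} \left(- \frac{1}{70}\right) \left(-1 - -20 + 98\right)} = \sqrt{\frac{2933}{6} + \frac{1}{8} \left(- \frac{1}{70}\right) \left(-1 + 20 + 98\right)} = \sqrt{\frac{2933}{6} + \frac{1}{8} \left(- \frac{1}{70}\right) 117} = \sqrt{\frac{2933}{6} - \frac{117}{560}} = \sqrt{\frac{820889}{1680}} = \frac{\sqrt{86193345}}{420}$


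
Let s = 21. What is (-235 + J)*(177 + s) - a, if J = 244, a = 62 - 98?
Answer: 1818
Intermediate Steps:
a = -36
(-235 + J)*(177 + s) - a = (-235 + 244)*(177 + 21) - 1*(-36) = 9*198 + 36 = 1782 + 36 = 1818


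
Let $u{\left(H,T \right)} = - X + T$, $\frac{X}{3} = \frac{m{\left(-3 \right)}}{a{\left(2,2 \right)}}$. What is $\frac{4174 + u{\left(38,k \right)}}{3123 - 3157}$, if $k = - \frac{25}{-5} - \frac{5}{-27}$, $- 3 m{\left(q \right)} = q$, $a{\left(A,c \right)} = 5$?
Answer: $- \frac{564109}{4590} \approx -122.9$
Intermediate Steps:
$m{\left(q \right)} = - \frac{q}{3}$
$k = \frac{140}{27}$ ($k = \left(-25\right) \left(- \frac{1}{5}\right) - - \frac{5}{27} = 5 + \frac{5}{27} = \frac{140}{27} \approx 5.1852$)
$X = \frac{3}{5}$ ($X = 3 \frac{\left(- \frac{1}{3}\right) \left(-3\right)}{5} = 3 \cdot 1 \cdot \frac{1}{5} = 3 \cdot \frac{1}{5} = \frac{3}{5} \approx 0.6$)
$u{\left(H,T \right)} = - \frac{3}{5} + T$ ($u{\left(H,T \right)} = \left(-1\right) \frac{3}{5} + T = - \frac{3}{5} + T$)
$\frac{4174 + u{\left(38,k \right)}}{3123 - 3157} = \frac{4174 + \left(- \frac{3}{5} + \frac{140}{27}\right)}{3123 - 3157} = \frac{4174 + \frac{619}{135}}{-34} = \frac{564109}{135} \left(- \frac{1}{34}\right) = - \frac{564109}{4590}$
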